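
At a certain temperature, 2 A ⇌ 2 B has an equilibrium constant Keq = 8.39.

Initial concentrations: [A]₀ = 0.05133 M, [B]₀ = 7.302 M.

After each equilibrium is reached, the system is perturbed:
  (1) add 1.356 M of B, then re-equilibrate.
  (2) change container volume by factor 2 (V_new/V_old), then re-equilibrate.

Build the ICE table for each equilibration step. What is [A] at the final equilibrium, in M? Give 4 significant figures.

Q₀ = 2.0237e+04 vs Keq = 8.39 ⇒ Q>K, reverse
Step 1:
                  A         B
  Initial   0.05133     7.302
  Change      1.836    -1.836
  Equil       1.887     5.466
  solve Keq expr → x = -0.9179; check Q = 8.39
Then add 1.356 M of B.
Step 2:
                  A         B
  Initial     1.887     6.822
  Change      0.348    -0.348
  Equil       2.235     6.474
  solve Keq expr → x = -0.174; check Q = 8.39
Then change container volume by factor 2 (V_new/V_old).
Step 3:
                  A         B
  Initial     1.118     3.237
  Change          0         0
  Equil       1.118     3.237
  solve Keq expr → x = 0; check Q = 8.39

[A]_eq = 1.118 M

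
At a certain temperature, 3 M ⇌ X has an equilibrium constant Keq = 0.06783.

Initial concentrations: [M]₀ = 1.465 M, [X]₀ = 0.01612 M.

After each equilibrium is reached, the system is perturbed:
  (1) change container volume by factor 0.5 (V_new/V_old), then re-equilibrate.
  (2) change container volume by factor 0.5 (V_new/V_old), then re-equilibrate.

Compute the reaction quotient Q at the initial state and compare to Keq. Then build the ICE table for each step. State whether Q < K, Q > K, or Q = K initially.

Q₀ = 0.005127 vs Keq = 0.06783 ⇒ Q<K, forward
Step 1:
                  M         X
  I           1.465   0.01612
  C         -0.2855   0.09518
  E           1.179    0.1113
  solve Keq expr → x = 0.09518; check Q = 0.06783
Then change container volume by factor 0.5 (V_new/V_old).
Step 2:
                  M         X
  I           2.359    0.2226
  C         -0.5456    0.1819
  E           1.813    0.4045
  solve Keq expr → x = 0.1819; check Q = 0.06783
Then change container volume by factor 0.5 (V_new/V_old).
Step 3:
                  M         X
  I           3.627    0.8089
  C          -1.051    0.3503
  E           2.576     1.159
  solve Keq expr → x = 0.3503; check Q = 0.06783

Q₀ = 0.005127; Q < K (proceeds forward)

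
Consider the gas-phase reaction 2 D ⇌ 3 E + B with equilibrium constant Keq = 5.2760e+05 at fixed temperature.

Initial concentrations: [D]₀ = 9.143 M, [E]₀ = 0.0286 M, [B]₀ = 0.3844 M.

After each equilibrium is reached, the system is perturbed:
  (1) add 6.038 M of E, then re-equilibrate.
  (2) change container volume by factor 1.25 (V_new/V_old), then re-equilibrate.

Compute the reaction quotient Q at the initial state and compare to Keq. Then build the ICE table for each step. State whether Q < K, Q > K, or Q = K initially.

Q₀ = 1.0757e-07 vs Keq = 5.2760e+05 ⇒ Q<K, forward
Step 1:
                  D         E         B
  init        9.143    0.0286    0.3844
  Δ          -8.992     13.49     4.496
  eq         0.1511     13.52      4.88
  solve Keq expr → x = 4.496; check Q = 5.2760e+05
Then add 6.038 M of E.
Step 2:
                  D         E         B
  init       0.1511     19.55      4.88
  Δ          0.1072   -0.1608  -0.05359
  eq         0.2583     19.39     4.827
  solve Keq expr → x = -0.05359; check Q = 5.2760e+05
Then change container volume by factor 1.25 (V_new/V_old).
Step 3:
                  D         E         B
  init       0.2067     15.51     3.861
  Δ        -0.03994   0.05992   0.01997
  eq         0.1667     15.57     3.881
  solve Keq expr → x = 0.01997; check Q = 5.2760e+05

Q₀ = 1.0757e-07; Q < K (proceeds forward)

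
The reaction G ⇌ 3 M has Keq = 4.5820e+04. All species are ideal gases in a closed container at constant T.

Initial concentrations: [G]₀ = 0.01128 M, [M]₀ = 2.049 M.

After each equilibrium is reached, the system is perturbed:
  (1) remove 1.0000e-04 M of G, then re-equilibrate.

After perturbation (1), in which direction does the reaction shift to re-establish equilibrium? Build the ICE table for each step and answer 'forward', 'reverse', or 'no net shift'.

Q₀ = 762.6 vs Keq = 4.5820e+04 ⇒ Q<K, forward
Step 1:
                   G          M
  Initial    0.01128      2.049
  Change    -0.01108    0.03325
  Equil   1.9703e-04      2.082
  solve Keq expr → x = 0.01108; check Q = 4.5820e+04
Then remove 1.0000e-04 M of G.
Step 2:
                   G          M
  Initial 9.7035e-05      2.082
  Change  9.9915e-05 -2.9974e-04
  Equil   1.9695e-04      2.082
  solve Keq expr → x = -9.9915e-05; check Q = 4.5820e+04

Direction: reverse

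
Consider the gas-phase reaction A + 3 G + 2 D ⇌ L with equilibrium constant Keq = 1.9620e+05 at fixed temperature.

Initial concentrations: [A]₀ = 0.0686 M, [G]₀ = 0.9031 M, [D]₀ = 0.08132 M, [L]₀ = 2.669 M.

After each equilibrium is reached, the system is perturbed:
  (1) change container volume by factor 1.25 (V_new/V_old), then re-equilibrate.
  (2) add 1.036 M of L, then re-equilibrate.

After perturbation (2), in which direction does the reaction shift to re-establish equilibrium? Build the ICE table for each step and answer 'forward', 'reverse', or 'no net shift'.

Q₀ = 7988 vs Keq = 1.9620e+05 ⇒ Q<K, forward
Step 1:
                   A          G          D          L
  I           0.0686     0.9031    0.08132      2.669
  C          -0.0282   -0.08461   -0.05641     0.0282
  E           0.0404     0.8185    0.02491      2.697
  solve Keq expr → x = 0.0282; check Q = 1.9620e+05
Then change container volume by factor 1.25 (V_new/V_old).
Step 2:
                   A          G          D          L
  I          0.03232     0.6548    0.01993      2.158
  C         0.005514    0.01654    0.01103  -0.005514
  E          0.03783     0.6713    0.03096      2.152
  solve Keq expr → x = -0.005514; check Q = 1.9620e+05
Then add 1.036 M of L.
Step 3:
                   A          G          D          L
  I          0.03783     0.6713    0.03096      3.188
  C         0.002469   0.007408   0.004939  -0.002469
  E           0.0403     0.6787     0.0359      3.186
  solve Keq expr → x = -0.002469; check Q = 1.9620e+05

Direction: reverse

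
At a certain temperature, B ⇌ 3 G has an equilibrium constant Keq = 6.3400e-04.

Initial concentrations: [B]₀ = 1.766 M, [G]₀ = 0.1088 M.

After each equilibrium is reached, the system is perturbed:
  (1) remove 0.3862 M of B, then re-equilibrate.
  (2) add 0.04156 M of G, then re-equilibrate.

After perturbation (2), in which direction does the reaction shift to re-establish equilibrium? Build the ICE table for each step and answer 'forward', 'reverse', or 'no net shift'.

Direction: reverse

Q₀ = 7.2928e-04 vs Keq = 6.3400e-04 ⇒ Q>K, reverse
Step 1:
                    B           G
  Initial       1.766      0.1088
  Change     0.001643   -0.004929
  Equil         1.768      0.1039
  solve Keq expr → x = -0.001643; check Q = 6.3400e-04
Then remove 0.3862 M of B.
Step 2:
                    B           G
  Initial       1.381      0.1039
  Change     0.002711   -0.008132
  Equil         1.384     0.09574
  solve Keq expr → x = -0.002711; check Q = 6.3400e-04
Then add 0.04156 M of G.
Step 3:
                    B           G
  Initial       1.384      0.1373
  Change      0.01375    -0.04124
  Equil         1.398     0.09606
  solve Keq expr → x = -0.01375; check Q = 6.3400e-04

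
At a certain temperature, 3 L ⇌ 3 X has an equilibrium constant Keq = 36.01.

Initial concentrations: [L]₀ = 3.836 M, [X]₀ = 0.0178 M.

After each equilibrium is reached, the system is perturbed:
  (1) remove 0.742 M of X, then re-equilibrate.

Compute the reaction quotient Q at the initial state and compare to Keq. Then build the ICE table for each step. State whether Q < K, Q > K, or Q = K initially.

Q₀ = 9.9914e-08 vs Keq = 36.01 ⇒ Q<K, forward
Step 1:
                  L         X
  I           3.836    0.0178
  C           -2.94      2.94
  E          0.8958     2.958
  solve Keq expr → x = 0.9801; check Q = 36.01
Then remove 0.742 M of X.
Step 2:
                  L         X
  I          0.8958     2.216
  C         -0.1725    0.1725
  E          0.7233     2.389
  solve Keq expr → x = 0.05749; check Q = 36.01

Q₀ = 9.9914e-08; Q < K (proceeds forward)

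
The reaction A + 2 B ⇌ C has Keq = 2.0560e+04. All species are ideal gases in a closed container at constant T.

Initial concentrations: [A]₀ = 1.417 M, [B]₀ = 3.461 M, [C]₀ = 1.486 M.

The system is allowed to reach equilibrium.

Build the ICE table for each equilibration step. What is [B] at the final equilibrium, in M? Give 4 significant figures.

Q₀ = 0.08755 vs Keq = 2.0560e+04 ⇒ Q<K, forward
Step 1:
                   A          B          C
  I            1.417      3.461      1.486
  C           -1.417     -2.833      1.417
  E       3.5830e-04     0.6277      2.903
  solve Keq expr → x = 1.417; check Q = 2.0560e+04

[B]_eq = 0.6277 M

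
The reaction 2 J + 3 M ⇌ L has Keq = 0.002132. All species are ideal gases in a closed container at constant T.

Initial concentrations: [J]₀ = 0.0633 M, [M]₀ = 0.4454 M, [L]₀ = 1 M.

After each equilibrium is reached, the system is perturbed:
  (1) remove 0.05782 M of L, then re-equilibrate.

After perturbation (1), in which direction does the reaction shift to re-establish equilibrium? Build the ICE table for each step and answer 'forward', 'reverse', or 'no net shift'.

Direction: forward

Q₀ = 2825 vs Keq = 0.002132 ⇒ Q>K, reverse
Step 1:
                    J           M           L
  init         0.0633      0.4454           1
  Δ             1.671       2.506     -0.8353
  eq            1.734       2.951      0.1647
  solve Keq expr → x = -0.8353; check Q = 0.002132
Then remove 0.05782 M of L.
Step 2:
                    J           M           L
  init          1.734       2.951      0.1069
  Δ          -0.06338    -0.09507     0.03169
  eq             1.67       2.856      0.1386
  solve Keq expr → x = 0.03169; check Q = 0.002132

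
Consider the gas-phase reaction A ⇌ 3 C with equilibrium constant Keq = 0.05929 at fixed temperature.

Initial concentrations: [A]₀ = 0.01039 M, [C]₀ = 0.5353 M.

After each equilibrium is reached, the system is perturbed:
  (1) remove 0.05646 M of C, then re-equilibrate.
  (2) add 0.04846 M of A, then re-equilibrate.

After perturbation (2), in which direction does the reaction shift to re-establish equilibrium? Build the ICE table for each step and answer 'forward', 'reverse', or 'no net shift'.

Q₀ = 14.76 vs Keq = 0.05929 ⇒ Q>K, reverse
Step 1:
                    A           C
  Initial     0.01039      0.5353
  Change       0.1136     -0.3408
  Equil         0.124      0.1945
  solve Keq expr → x = -0.1136; check Q = 0.05929
Then remove 0.05646 M of C.
Step 2:
                    A           C
  Initial       0.124       0.138
  Change     -0.01592     0.04776
  Equil        0.1081      0.1857
  solve Keq expr → x = 0.01592; check Q = 0.05929
Then add 0.04846 M of A.
Step 3:
                    A           C
  Initial      0.1565      0.1857
  Change    -0.007067      0.0212
  Equil        0.1495      0.2069
  solve Keq expr → x = 0.007067; check Q = 0.05929

Direction: forward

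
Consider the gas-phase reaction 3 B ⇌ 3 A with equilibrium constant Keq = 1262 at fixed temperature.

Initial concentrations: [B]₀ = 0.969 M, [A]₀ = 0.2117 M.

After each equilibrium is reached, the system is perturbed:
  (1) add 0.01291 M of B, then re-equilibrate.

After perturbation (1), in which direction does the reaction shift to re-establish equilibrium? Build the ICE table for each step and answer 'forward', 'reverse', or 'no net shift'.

Direction: forward

Q₀ = 0.01043 vs Keq = 1262 ⇒ Q<K, forward
Step 1:
                    B           A
  init          0.969      0.2117
  Δ            -0.869       0.869
  eq              0.1       1.081
  solve Keq expr → x = 0.2897; check Q = 1262
Then add 0.01291 M of B.
Step 2:
                    B           A
  init         0.1129       1.081
  Δ          -0.01182     0.01182
  eq           0.1011       1.093
  solve Keq expr → x = 0.003939; check Q = 1262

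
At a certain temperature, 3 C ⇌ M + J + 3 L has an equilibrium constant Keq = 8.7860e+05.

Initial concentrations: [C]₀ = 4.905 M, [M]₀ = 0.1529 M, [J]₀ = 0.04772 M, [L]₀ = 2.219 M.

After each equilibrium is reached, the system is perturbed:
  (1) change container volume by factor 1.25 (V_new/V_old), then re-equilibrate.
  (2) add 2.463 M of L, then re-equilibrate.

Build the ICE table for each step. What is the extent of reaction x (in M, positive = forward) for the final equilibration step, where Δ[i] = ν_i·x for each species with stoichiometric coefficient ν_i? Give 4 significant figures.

x = -0.01024 M

Q₀ = 6.7556e-04 vs Keq = 8.7860e+05 ⇒ Q<K, forward
Step 1:
                   C          M          J          L
  init         4.905     0.1529    0.04772      2.219
  Δ           -4.801        1.6        1.6      4.801
  eq          0.1044      1.753      1.648       7.02
  solve Keq expr → x = 1.6; check Q = 8.7860e+05
Then change container volume by factor 1.25 (V_new/V_old).
Step 2:
                   C          M          J          L
  init       0.08351      1.402      1.318      5.616
  Δ         -0.01127   0.003755   0.003755    0.01127
  eq         0.07224      1.406      1.322      5.627
  solve Keq expr → x = 0.003755; check Q = 8.7860e+05
Then add 2.463 M of L.
Step 3:
                   C          M          J          L
  init       0.07224      1.406      1.322       8.09
  Δ          0.03071   -0.01024   -0.01024   -0.03071
  eq          0.1029      1.396      1.312      8.059
  solve Keq expr → x = -0.01024; check Q = 8.7860e+05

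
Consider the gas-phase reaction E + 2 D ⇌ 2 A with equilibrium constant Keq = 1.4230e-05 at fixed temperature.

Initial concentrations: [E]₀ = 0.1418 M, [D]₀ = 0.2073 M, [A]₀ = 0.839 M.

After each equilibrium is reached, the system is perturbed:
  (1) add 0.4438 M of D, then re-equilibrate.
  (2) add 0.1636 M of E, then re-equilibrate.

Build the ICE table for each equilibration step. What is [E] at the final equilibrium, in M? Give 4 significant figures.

[E]_eq = 0.7225 M

Q₀ = 115.5 vs Keq = 1.4230e-05 ⇒ Q>K, reverse
Step 1:
                  E         D         A
  Initial    0.1418    0.2073     0.839
  Change      0.418    0.8361   -0.8361
  Equil      0.5598     1.043  0.002945
  solve Keq expr → x = -0.418; check Q = 1.4230e-05
Then add 0.4438 M of D.
Step 2:
                  E         D         A
  Initial    0.5598     1.487  0.002945
  Change  -6.2338e-04 -0.001247  0.001247
  Equil      0.5592     1.486  0.004192
  solve Keq expr → x = 6.2338e-04; check Q = 1.4230e-05
Then add 0.1636 M of E.
Step 3:
                  E         D         A
  Initial    0.7228     1.486  0.004192
  Change  -2.8554e-04 -5.7109e-04 5.7109e-04
  Equil      0.7225     1.485  0.004763
  solve Keq expr → x = 2.8554e-04; check Q = 1.4230e-05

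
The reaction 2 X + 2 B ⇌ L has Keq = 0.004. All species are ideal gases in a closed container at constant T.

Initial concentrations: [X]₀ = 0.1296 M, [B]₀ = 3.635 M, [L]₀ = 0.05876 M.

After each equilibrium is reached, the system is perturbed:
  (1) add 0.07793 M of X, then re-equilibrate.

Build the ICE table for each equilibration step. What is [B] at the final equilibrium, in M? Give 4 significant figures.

[B]_eq = 3.741 M

Q₀ = 0.2648 vs Keq = 0.004 ⇒ Q>K, reverse
Step 1:
                   X          B          L
  Initial     0.1296      3.635    0.05876
  Change       0.111      0.111   -0.05551
  Equil       0.2406      3.746    0.00325
  solve Keq expr → x = -0.05551; check Q = 0.004
Then add 0.07793 M of X.
Step 2:
                   X          B          L
  Initial     0.3186      3.746    0.00325
  Change   -0.004543  -0.004543   0.002271
  Equil        0.314      3.741   0.005521
  solve Keq expr → x = 0.002271; check Q = 0.004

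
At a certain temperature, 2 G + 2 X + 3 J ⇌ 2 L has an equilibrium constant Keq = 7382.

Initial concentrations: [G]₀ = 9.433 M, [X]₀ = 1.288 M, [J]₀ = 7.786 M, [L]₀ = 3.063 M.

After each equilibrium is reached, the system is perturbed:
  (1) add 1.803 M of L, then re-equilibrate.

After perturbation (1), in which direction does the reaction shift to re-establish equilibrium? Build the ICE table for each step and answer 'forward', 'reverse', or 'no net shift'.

Q₀ = 1.3465e-04 vs Keq = 7382 ⇒ Q<K, forward
Step 1:
                    G           X           J           L
  I             9.433       1.288       7.786       3.063
  C            -1.288      -1.288      -1.931       1.288
  E             8.145  4.3883e-04       5.855       4.351
  solve Keq expr → x = 0.6438; check Q = 7382
Then add 1.803 M of L.
Step 2:
                    G           X           J           L
  I             8.145  4.3883e-04       5.855       6.154
  C        1.8179e-04  1.8179e-04  2.7268e-04 -1.8179e-04
  E             8.146  6.2061e-04       5.855       6.153
  solve Keq expr → x = -9.0893e-05; check Q = 7382

Direction: reverse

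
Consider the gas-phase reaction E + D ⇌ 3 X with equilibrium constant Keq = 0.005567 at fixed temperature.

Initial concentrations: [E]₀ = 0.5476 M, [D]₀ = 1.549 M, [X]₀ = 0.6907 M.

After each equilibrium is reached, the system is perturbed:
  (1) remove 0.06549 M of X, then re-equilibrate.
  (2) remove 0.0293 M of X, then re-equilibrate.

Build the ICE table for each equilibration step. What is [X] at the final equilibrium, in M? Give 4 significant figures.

[X]_eq = 0.1859 M

Q₀ = 0.3885 vs Keq = 0.005567 ⇒ Q>K, reverse
Step 1:
                   E          D          X
  init        0.5476      1.549     0.6907
  Δ            0.167      0.167     -0.501
  eq          0.7146      1.716     0.1897
  solve Keq expr → x = -0.167; check Q = 0.005567
Then remove 0.06549 M of X.
Step 2:
                   E          D          X
  init        0.7146      1.716     0.1242
  Δ         -0.02095   -0.02095    0.06285
  eq          0.6936      1.695     0.1871
  solve Keq expr → x = 0.02095; check Q = 0.005567
Then remove 0.0293 M of X.
Step 3:
                   E          D          X
  init        0.6936      1.695     0.1578
  Δ         -0.00937   -0.00937    0.02811
  eq          0.6843      1.686     0.1859
  solve Keq expr → x = 0.00937; check Q = 0.005567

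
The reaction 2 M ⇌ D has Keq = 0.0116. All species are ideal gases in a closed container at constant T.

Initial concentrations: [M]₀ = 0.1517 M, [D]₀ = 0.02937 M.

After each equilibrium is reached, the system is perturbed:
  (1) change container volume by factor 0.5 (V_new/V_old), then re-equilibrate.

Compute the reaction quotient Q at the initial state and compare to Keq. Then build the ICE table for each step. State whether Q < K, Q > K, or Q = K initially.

Q₀ = 1.276; Q > K (proceeds reverse)

Q₀ = 1.276 vs Keq = 0.0116 ⇒ Q>K, reverse
Step 1:
                    M           D
  Initial      0.1517     0.02937
  Change      0.05772    -0.02886
  Equil        0.2094  5.0875e-04
  solve Keq expr → x = -0.02886; check Q = 0.0116
Then change container volume by factor 0.5 (V_new/V_old).
Step 2:
                    M           D
  Initial      0.4188    0.001018
  Change    -0.001996  9.9815e-04
  Equil        0.4168    0.002016
  solve Keq expr → x = 9.9815e-04; check Q = 0.0116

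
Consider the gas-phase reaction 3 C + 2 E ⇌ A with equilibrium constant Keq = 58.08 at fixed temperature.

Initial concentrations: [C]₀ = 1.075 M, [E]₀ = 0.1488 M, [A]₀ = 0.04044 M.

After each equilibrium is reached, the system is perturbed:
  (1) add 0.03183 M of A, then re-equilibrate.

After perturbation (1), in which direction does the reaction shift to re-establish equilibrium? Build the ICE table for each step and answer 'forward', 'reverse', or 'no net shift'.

Direction: reverse

Q₀ = 1.47 vs Keq = 58.08 ⇒ Q<K, forward
Step 1:
                   C          E          A
  init         1.075     0.1488    0.04044
  Δ          -0.1554    -0.1036     0.0518
  eq          0.9196    0.04519    0.09224
  solve Keq expr → x = 0.0518; check Q = 58.08
Then add 0.03183 M of A.
Step 2:
                   C          E          A
  init        0.9196    0.04519     0.1241
  Δ         0.008795   0.005863  -0.002932
  eq          0.9284    0.05106     0.1211
  solve Keq expr → x = -0.002932; check Q = 58.08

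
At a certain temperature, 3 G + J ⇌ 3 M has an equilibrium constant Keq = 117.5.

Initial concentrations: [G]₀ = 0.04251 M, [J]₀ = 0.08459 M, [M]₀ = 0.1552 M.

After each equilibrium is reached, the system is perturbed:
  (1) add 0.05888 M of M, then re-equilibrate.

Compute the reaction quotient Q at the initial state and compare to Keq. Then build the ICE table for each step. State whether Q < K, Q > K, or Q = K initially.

Q₀ = 575.3 vs Keq = 117.5 ⇒ Q>K, reverse
Step 1:
                    G           J           M
  init        0.04251     0.08459      0.1552
  Δ           0.01922    0.006405    -0.01922
  eq          0.06173       0.091       0.136
  solve Keq expr → x = -0.006405; check Q = 117.5
Then add 0.05888 M of M.
Step 2:
                    G           J           M
  init        0.06173       0.091      0.1949
  Δ           0.01726    0.005754    -0.01726
  eq          0.07899     0.09675      0.1776
  solve Keq expr → x = -0.005754; check Q = 117.5

Q₀ = 575.3; Q > K (proceeds reverse)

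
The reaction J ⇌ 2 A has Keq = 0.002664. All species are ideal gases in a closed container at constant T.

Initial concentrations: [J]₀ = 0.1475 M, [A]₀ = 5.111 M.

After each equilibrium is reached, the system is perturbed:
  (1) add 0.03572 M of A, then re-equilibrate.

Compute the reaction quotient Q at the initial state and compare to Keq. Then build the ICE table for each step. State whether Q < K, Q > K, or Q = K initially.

Q₀ = 177.1; Q > K (proceeds reverse)

Q₀ = 177.1 vs Keq = 0.002664 ⇒ Q>K, reverse
Step 1:
                    J           A
  init         0.1475       5.111
  Δ             2.513      -5.027
  eq            2.661     0.08419
  solve Keq expr → x = -2.513; check Q = 0.002664
Then add 0.03572 M of A.
Step 2:
                    J           A
  init          2.661      0.1199
  Δ           0.01772    -0.03544
  eq            2.679     0.08447
  solve Keq expr → x = -0.01772; check Q = 0.002664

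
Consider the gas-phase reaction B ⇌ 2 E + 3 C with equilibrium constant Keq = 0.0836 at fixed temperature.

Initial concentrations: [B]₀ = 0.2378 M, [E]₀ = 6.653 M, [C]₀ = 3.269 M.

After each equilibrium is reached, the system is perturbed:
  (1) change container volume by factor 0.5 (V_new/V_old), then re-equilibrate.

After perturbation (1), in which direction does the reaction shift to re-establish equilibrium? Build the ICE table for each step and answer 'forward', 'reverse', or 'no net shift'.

Q₀ = 6502 vs Keq = 0.0836 ⇒ Q>K, reverse
Step 1:
                  B         E         C
  init       0.2378     6.653     3.269
  Δ           1.032    -2.065    -3.097
  eq           1.27     4.588    0.1715
  solve Keq expr → x = -1.032; check Q = 0.0836
Then change container volume by factor 0.5 (V_new/V_old).
Step 2:
                  B         E         C
  init        2.541     9.176     0.343
  Δ          0.0681   -0.1362   -0.2043
  eq          2.609      9.04    0.1387
  solve Keq expr → x = -0.0681; check Q = 0.0836

Direction: reverse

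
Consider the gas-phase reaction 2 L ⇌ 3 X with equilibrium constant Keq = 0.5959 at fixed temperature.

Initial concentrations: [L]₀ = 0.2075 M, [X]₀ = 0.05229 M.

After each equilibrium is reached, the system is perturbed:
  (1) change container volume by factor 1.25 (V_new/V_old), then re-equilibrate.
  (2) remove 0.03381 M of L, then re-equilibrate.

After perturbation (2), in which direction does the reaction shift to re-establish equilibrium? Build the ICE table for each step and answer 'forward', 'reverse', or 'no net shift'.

Q₀ = 0.003321 vs Keq = 0.5959 ⇒ Q<K, forward
Step 1:
                   L          X
  init        0.2075    0.05229
  Δ         -0.09549     0.1432
  eq           0.112     0.1955
  solve Keq expr → x = 0.04775; check Q = 0.5959
Then change container volume by factor 1.25 (V_new/V_old).
Step 2:
                   L          X
  init        0.0896     0.1564
  Δ         -0.00437   0.006555
  eq         0.08523      0.163
  solve Keq expr → x = 0.002185; check Q = 0.5959
Then remove 0.03381 M of L.
Step 3:
                   L          X
  init       0.05142      0.163
  Δ          0.01585   -0.02378
  eq         0.06728     0.1392
  solve Keq expr → x = -0.007927; check Q = 0.5959

Direction: reverse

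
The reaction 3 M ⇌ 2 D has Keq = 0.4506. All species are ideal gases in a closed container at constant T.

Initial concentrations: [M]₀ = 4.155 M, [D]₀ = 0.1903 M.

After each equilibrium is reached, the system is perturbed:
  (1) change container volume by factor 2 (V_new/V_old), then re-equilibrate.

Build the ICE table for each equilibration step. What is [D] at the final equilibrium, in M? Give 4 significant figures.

Q₀ = 5.0485e-04 vs Keq = 0.4506 ⇒ Q<K, forward
Step 1:
                    M           D
  init          4.155      0.1903
  Δ            -2.286       1.524
  eq            1.869       1.715
  solve Keq expr → x = 0.7621; check Q = 0.4506
Then change container volume by factor 2 (V_new/V_old).
Step 2:
                    M           D
  init         0.9343      0.8573
  Δ            0.1496    -0.09977
  eq            1.084      0.7575
  solve Keq expr → x = -0.04988; check Q = 0.4506

[D]_eq = 0.7575 M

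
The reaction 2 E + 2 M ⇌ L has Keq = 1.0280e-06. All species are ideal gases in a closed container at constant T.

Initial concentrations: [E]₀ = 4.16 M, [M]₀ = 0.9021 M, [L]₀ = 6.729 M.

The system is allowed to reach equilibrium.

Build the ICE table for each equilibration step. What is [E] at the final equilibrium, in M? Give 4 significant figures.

Q₀ = 0.4778 vs Keq = 1.0280e-06 ⇒ Q>K, reverse
Step 1:
                  E         M         L
  init         4.16    0.9021     6.729
  Δ           13.33     13.33    -6.665
  eq          17.49     14.23   0.06371
  solve Keq expr → x = -6.665; check Q = 1.0280e-06

[E]_eq = 17.49 M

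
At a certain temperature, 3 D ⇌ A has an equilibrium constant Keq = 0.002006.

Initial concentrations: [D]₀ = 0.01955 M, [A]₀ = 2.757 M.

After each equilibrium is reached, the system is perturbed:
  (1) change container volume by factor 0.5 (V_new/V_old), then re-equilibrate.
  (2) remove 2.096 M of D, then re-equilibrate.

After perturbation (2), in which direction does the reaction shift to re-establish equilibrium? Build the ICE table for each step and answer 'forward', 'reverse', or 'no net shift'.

Direction: reverse

Q₀ = 3.6897e+05 vs Keq = 0.002006 ⇒ Q>K, reverse
Step 1:
                   D          A
  init       0.01955      2.757
  Δ            6.558     -2.186
  eq           6.578     0.5709
  solve Keq expr → x = -2.186; check Q = 0.002006
Then change container volume by factor 0.5 (V_new/V_old).
Step 2:
                   D          A
  init         13.16      1.142
  Δ           -2.957     0.9858
  eq            10.2      2.128
  solve Keq expr → x = 0.9858; check Q = 0.002006
Then remove 2.096 M of D.
Step 3:
                   D          A
  init         8.102      2.128
  Δ            1.331    -0.4437
  eq           9.433      1.684
  solve Keq expr → x = -0.4437; check Q = 0.002006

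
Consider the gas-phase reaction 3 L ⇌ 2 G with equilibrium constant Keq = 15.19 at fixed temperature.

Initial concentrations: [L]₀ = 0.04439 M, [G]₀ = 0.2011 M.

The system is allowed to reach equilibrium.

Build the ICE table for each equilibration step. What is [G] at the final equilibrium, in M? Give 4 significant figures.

[G]_eq = 0.1535 M

Q₀ = 462.3 vs Keq = 15.19 ⇒ Q>K, reverse
Step 1:
                   L          G
  I          0.04439     0.2011
  C          0.07138   -0.04758
  E           0.1158     0.1535
  solve Keq expr → x = -0.02379; check Q = 15.19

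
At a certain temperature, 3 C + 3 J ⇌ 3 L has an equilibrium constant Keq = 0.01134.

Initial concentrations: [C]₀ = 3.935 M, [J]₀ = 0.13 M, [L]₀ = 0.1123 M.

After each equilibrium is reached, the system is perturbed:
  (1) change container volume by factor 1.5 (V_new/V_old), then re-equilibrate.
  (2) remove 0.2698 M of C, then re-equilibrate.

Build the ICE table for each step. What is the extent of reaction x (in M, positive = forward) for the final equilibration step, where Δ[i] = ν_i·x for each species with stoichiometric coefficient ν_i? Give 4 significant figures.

x = -0.001317 M

Q₀ = 0.01058 vs Keq = 0.01134 ⇒ Q<K, forward
Step 1:
                  C         J         L
  init        3.935      0.13    0.1123
  Δ       -0.001374 -0.001374  0.001374
  eq          3.934    0.1286    0.1137
  solve Keq expr → x = 4.5793e-04; check Q = 0.01134
Then change container volume by factor 1.5 (V_new/V_old).
Step 2:
                  C         J         L
  init        2.622   0.08575   0.07578
  Δ         0.01567   0.01567  -0.01567
  eq          2.638    0.1014   0.06011
  solve Keq expr → x = -0.005224; check Q = 0.01134
Then remove 0.2698 M of C.
Step 3:
                  C         J         L
  init        2.368    0.1014   0.06011
  Δ        0.003952  0.003952 -0.003952
  eq          2.372    0.1054   0.05616
  solve Keq expr → x = -0.001317; check Q = 0.01134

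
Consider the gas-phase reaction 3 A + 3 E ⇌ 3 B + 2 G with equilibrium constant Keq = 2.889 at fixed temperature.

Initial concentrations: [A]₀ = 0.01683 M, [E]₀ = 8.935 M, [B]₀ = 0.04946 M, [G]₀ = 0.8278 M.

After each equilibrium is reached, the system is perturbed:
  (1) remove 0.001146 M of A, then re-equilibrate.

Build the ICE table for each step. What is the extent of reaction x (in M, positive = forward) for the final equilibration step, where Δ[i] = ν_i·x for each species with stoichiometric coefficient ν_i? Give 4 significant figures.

Q₀ = 0.02438 vs Keq = 2.889 ⇒ Q<K, forward
Step 1:
                  A         E         B         G
  Initial   0.01683     8.935   0.04946    0.8278
  Change    -0.0125   -0.0125    0.0125  0.008335
  Equil    0.004328     8.922   0.06196    0.8361
  solve Keq expr → x = 0.004167; check Q = 2.889
Then remove 0.001146 M of A.
Step 2:
                  A         E         B         G
  Initial  0.003182     8.922   0.06196    0.8361
  Change   0.001068  0.001068 -0.001068 -7.1230e-04
  Equil     0.00425     8.924   0.06089    0.8354
  solve Keq expr → x = -3.5615e-04; check Q = 2.889

x = -3.5615e-04 M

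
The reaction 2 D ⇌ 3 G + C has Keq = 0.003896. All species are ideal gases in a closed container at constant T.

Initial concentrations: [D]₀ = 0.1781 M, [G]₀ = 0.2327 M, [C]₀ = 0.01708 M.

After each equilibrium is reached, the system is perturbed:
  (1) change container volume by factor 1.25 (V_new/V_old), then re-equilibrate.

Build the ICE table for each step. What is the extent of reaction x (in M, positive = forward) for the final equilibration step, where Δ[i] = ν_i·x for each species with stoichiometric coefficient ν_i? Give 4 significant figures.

Q₀ = 0.006785 vs Keq = 0.003896 ⇒ Q>K, reverse
Step 1:
                  D         G         C
  init       0.1781    0.2327   0.01708
  Δ         0.00859  -0.01289 -0.004295
  eq         0.1867    0.2198   0.01278
  solve Keq expr → x = -0.004295; check Q = 0.003896
Then change container volume by factor 1.25 (V_new/V_old).
Step 2:
                  D         G         C
  init       0.1494    0.1759   0.01023
  Δ       -0.005442  0.008164  0.002721
  eq         0.1439     0.184   0.01295
  solve Keq expr → x = 0.002721; check Q = 0.003896

x = 0.002721 M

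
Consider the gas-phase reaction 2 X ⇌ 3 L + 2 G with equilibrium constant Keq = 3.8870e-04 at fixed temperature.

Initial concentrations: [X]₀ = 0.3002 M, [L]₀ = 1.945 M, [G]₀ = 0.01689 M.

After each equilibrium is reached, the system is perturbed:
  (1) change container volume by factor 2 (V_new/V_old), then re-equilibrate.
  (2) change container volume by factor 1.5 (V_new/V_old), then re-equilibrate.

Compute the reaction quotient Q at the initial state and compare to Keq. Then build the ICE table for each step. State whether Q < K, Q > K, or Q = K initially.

Q₀ = 0.02329 vs Keq = 3.8870e-04 ⇒ Q>K, reverse
Step 1:
                  X         L         G
  Initial    0.3002     1.945   0.01689
  Change    0.01456  -0.02184  -0.01456
  Equil      0.3148     1.923  0.002327
  solve Keq expr → x = -0.007282; check Q = 3.8870e-04
Then change container volume by factor 2 (V_new/V_old).
Step 2:
                  X         L         G
  Initial    0.1574    0.9616  0.001163
  Change  -0.002068  0.003103  0.002068
  Equil      0.1553    0.9647  0.003232
  solve Keq expr → x = 0.001034; check Q = 3.8870e-04
Then change container volume by factor 1.5 (V_new/V_old).
Step 3:
                  X         L         G
  Initial    0.1035    0.6431  0.002155
  Change  -0.001715  0.002572  0.001715
  Equil      0.1018    0.6457  0.003869
  solve Keq expr → x = 8.5740e-04; check Q = 3.8870e-04

Q₀ = 0.02329; Q > K (proceeds reverse)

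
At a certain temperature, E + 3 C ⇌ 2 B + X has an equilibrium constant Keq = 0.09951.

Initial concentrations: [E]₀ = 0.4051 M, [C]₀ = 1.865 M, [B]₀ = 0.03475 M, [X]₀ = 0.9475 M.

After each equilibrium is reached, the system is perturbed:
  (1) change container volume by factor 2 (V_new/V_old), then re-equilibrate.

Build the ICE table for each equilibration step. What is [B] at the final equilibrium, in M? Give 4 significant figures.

[B]_eq = 0.1177 M

Q₀ = 4.3540e-04 vs Keq = 0.09951 ⇒ Q<K, forward
Step 1:
                  E         C         B         X
  init       0.4051     1.865   0.03475    0.9475
  Δ         -0.1274   -0.3822    0.2548    0.1274
  eq         0.2777     1.483    0.2895     1.075
  solve Keq expr → x = 0.1274; check Q = 0.09951
Then change container volume by factor 2 (V_new/V_old).
Step 2:
                  E         C         B         X
  init       0.1389    0.7414    0.1448    0.5374
  Δ         0.01355   0.04064  -0.02709  -0.01355
  eq         0.1524    0.7821    0.1177    0.5239
  solve Keq expr → x = -0.01355; check Q = 0.09951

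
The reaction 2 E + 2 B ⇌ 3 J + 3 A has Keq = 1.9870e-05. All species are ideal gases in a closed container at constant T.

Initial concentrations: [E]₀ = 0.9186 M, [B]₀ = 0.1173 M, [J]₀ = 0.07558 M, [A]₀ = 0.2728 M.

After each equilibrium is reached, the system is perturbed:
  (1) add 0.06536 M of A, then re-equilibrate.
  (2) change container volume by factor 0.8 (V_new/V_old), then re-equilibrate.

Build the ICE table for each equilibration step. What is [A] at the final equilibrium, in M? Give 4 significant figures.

[A]_eq = 0.3565 M

Q₀ = 7.5493e-04 vs Keq = 1.9870e-05 ⇒ Q>K, reverse
Step 1:
                    E           B           J           A
  I            0.9186      0.1173     0.07558      0.2728
  C           0.02923     0.02923    -0.04385    -0.04385
  E            0.9478      0.1465     0.03173      0.2289
  solve Keq expr → x = -0.01462; check Q = 1.9870e-05
Then add 0.06536 M of A.
Step 2:
                    E           B           J           A
  I            0.9478      0.1465     0.03173      0.2943
  C          0.004002    0.004002   -0.006003   -0.006003
  E            0.9518      0.1505     0.02572      0.2883
  solve Keq expr → x = -0.002001; check Q = 1.9870e-05
Then change container volume by factor 0.8 (V_new/V_old).
Step 3:
                    E           B           J           A
  I              1.19      0.1882     0.03216      0.3604
  C          0.002567    0.002567   -0.003851   -0.003851
  E             1.192      0.1907     0.02831      0.3565
  solve Keq expr → x = -0.001284; check Q = 1.9870e-05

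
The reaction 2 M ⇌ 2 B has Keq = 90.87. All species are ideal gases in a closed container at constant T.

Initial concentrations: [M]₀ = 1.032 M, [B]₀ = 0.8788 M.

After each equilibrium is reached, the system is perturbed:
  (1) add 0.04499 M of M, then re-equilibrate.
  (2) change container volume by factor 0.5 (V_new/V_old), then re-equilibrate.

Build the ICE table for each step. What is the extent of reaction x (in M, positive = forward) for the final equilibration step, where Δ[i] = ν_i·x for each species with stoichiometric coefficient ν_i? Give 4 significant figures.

x = 0 M

Q₀ = 0.7251 vs Keq = 90.87 ⇒ Q<K, forward
Step 1:
                    M           B
  init          1.032      0.8788
  Δ           -0.8506      0.8506
  eq           0.1814       1.729
  solve Keq expr → x = 0.4253; check Q = 90.87
Then add 0.04499 M of M.
Step 2:
                    M           B
  init         0.2264       1.729
  Δ          -0.04072     0.04072
  eq           0.1857        1.77
  solve Keq expr → x = 0.02036; check Q = 90.87
Then change container volume by factor 0.5 (V_new/V_old).
Step 3:
                    M           B
  init         0.3714        3.54
  Δ                 0           0
  eq           0.3714        3.54
  solve Keq expr → x = 0; check Q = 90.87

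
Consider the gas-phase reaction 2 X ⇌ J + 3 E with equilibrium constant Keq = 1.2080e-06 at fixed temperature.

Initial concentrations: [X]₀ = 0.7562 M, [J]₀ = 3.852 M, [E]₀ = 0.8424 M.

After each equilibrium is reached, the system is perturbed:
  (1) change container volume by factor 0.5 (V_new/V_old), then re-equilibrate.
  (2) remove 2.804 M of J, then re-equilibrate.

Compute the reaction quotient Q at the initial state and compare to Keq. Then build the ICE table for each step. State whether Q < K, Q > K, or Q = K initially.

Q₀ = 4.027; Q > K (proceeds reverse)

Q₀ = 4.027 vs Keq = 1.2080e-06 ⇒ Q>K, reverse
Step 1:
                  X         J         E
  I          0.7562     3.852    0.8424
  C           0.556    -0.278   -0.8341
  E           1.312     3.574  0.008349
  solve Keq expr → x = -0.278; check Q = 1.2080e-06
Then change container volume by factor 0.5 (V_new/V_old).
Step 2:
                  X         J         E
  I           2.624     7.148    0.0167
  C        0.004111 -0.002056 -0.006167
  E           2.629     7.146   0.01053
  solve Keq expr → x = -0.002056; check Q = 1.2080e-06
Then remove 2.804 M of J.
Step 3:
                  X         J         E
  I           2.629     4.342   0.01053
  C       -0.001265 6.3267e-04  0.001898
  E           2.627     4.343   0.01243
  solve Keq expr → x = 6.3267e-04; check Q = 1.2080e-06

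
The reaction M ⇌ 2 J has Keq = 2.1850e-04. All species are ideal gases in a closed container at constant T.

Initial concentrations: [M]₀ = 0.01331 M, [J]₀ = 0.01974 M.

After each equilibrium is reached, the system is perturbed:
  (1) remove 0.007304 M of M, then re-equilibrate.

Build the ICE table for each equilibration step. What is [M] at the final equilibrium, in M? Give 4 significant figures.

Q₀ = 0.02928 vs Keq = 2.1850e-04 ⇒ Q>K, reverse
Step 1:
                  M         J
  Initial   0.01331   0.01974
  Change   0.008772  -0.01754
  Equil     0.02208  0.002197
  solve Keq expr → x = -0.008772; check Q = 2.1850e-04
Then remove 0.007304 M of M.
Step 2:
                  M         J
  Initial   0.01478  0.002197
  Change  1.9394e-04 -3.8788e-04
  Equil     0.01497  0.001809
  solve Keq expr → x = -1.9394e-04; check Q = 2.1850e-04

[M]_eq = 0.01497 M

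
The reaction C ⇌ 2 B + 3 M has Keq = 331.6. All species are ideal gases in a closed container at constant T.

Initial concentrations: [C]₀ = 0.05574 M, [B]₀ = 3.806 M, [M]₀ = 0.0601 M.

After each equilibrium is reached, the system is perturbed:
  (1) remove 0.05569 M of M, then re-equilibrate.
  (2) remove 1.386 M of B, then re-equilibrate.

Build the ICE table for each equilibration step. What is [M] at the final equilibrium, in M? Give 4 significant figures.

[M]_eq = 0.1713 M

Q₀ = 0.05641 vs Keq = 331.6 ⇒ Q<K, forward
Step 1:
                  C         B         M
  init      0.05574     3.806    0.0601
  Δ        -0.05521    0.1104    0.1656
  eq      5.3198e-04     3.916    0.2257
  solve Keq expr → x = 0.05521; check Q = 331.6
Then remove 0.05569 M of M.
Step 2:
                  C         B         M
  init    5.3198e-04     3.916      0.17
  Δ       -3.0088e-04 6.0176e-04 9.0264e-04
  eq      2.3110e-04     3.917    0.1709
  solve Keq expr → x = 3.0088e-04; check Q = 331.6
Then remove 1.386 M of B.
Step 3:
                  C         B         M
  init    2.3110e-04     2.531    0.1709
  Δ       -1.3391e-04 2.6782e-04 4.0173e-04
  eq      9.7192e-05     2.531    0.1713
  solve Keq expr → x = 1.3391e-04; check Q = 331.6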